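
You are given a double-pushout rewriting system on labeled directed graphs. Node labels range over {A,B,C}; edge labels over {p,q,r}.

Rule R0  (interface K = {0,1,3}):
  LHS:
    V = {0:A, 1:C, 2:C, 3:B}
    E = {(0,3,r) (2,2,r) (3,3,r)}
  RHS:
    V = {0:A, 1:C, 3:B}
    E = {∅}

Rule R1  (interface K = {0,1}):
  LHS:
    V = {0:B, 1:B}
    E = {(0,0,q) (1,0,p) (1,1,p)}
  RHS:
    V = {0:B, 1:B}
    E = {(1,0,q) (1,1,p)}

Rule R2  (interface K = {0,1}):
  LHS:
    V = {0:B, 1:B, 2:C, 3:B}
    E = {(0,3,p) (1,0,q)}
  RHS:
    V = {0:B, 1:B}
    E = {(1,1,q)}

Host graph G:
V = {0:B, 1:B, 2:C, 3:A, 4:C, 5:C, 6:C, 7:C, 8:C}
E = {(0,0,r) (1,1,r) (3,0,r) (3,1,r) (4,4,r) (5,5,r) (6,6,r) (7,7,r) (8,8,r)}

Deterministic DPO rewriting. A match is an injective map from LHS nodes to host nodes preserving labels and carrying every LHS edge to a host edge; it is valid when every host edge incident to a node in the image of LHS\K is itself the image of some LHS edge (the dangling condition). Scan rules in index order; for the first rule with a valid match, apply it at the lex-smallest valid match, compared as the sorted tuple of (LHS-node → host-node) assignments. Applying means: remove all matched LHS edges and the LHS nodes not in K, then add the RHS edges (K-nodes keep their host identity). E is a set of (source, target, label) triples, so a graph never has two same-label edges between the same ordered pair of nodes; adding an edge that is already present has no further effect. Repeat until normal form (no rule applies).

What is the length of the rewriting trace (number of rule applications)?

Answer: 2

Steps:
start.  V:9 E:9  edges: 0-r->0 1-r->1 3-r->0 3-r->1 4-r->4 5-r->5 6-r->6 7-r->7 8-r->8
1. fire R0 via {0↦3, 1↦2, 2↦4, 3↦0}  →  V:8 E:6  edges: 1-r->1 3-r->1 5-r->5 6-r->6 7-r->7 8-r->8
2. fire R0 via {0↦3, 1↦2, 2↦5, 3↦1}  →  V:7 E:3  edges: 6-r->6 7-r->7 8-r->8
normal form: no rule applies after step 2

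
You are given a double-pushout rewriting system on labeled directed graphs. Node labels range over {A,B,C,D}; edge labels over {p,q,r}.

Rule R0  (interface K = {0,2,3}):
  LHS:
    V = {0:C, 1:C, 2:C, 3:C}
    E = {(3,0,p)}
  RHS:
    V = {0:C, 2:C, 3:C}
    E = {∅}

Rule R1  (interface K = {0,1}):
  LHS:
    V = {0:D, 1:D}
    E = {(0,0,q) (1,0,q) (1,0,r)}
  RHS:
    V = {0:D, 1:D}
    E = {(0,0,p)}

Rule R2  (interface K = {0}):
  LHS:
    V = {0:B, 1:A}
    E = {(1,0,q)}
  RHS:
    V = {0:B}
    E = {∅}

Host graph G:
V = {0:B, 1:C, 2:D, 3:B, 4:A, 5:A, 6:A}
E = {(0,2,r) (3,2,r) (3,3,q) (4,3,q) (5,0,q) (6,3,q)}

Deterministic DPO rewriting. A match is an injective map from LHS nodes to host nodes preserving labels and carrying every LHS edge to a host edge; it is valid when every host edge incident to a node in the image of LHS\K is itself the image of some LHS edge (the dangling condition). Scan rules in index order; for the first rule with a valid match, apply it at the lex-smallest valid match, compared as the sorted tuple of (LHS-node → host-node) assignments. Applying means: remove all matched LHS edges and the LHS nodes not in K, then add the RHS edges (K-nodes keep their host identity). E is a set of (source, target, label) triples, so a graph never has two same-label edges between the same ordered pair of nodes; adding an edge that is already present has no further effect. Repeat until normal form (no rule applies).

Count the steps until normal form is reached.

Answer: 3

Derivation:
[0] host  ⇒  7 nodes, 6 edges  {0-r->2 3-r->2 3-q->3 4-q->3 5-q->0 6-q->3}
[1] R2 @ {0↦0, 1↦5}  ⇒  6 nodes, 5 edges  {0-r->2 3-r->2 3-q->3 4-q->3 6-q->3}
[2] R2 @ {0↦3, 1↦4}  ⇒  5 nodes, 4 edges  {0-r->2 3-r->2 3-q->3 6-q->3}
[3] R2 @ {0↦3, 1↦6}  ⇒  4 nodes, 3 edges  {0-r->2 3-r->2 3-q->3}
halt: no rule applies after step 3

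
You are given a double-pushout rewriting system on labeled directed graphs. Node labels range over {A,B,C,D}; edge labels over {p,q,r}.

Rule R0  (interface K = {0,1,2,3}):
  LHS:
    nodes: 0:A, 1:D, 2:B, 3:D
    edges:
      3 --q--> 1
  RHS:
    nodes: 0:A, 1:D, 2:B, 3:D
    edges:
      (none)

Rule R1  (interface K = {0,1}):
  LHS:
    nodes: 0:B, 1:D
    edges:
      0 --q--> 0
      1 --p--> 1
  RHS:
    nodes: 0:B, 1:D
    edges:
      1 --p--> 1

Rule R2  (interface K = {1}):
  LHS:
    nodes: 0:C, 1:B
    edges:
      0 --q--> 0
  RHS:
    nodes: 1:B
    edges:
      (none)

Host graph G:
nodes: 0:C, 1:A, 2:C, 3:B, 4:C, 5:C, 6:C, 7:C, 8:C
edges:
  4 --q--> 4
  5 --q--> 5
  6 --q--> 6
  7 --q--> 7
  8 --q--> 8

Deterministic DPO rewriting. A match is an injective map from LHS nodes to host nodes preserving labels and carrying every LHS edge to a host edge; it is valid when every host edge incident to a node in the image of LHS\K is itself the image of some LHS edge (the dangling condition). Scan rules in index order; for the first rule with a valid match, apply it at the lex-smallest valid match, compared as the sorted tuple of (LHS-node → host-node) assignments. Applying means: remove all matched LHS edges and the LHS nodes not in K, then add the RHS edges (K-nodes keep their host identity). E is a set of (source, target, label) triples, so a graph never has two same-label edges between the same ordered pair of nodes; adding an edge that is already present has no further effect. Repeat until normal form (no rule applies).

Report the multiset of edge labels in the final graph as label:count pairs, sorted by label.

Answer: (no edges)

Derivation:
start.  V:9 E:5  edges: 4-q->4 5-q->5 6-q->6 7-q->7 8-q->8
1. fire R2 via {0↦4, 1↦3}  →  V:8 E:4  edges: 5-q->5 6-q->6 7-q->7 8-q->8
2. fire R2 via {0↦5, 1↦3}  →  V:7 E:3  edges: 6-q->6 7-q->7 8-q->8
3. fire R2 via {0↦6, 1↦3}  →  V:6 E:2  edges: 7-q->7 8-q->8
4. fire R2 via {0↦7, 1↦3}  →  V:5 E:1  edges: 8-q->8
5. fire R2 via {0↦8, 1↦3}  →  V:4 E:0  edges: ∅
halt: no rule applies after step 5
NF edges: []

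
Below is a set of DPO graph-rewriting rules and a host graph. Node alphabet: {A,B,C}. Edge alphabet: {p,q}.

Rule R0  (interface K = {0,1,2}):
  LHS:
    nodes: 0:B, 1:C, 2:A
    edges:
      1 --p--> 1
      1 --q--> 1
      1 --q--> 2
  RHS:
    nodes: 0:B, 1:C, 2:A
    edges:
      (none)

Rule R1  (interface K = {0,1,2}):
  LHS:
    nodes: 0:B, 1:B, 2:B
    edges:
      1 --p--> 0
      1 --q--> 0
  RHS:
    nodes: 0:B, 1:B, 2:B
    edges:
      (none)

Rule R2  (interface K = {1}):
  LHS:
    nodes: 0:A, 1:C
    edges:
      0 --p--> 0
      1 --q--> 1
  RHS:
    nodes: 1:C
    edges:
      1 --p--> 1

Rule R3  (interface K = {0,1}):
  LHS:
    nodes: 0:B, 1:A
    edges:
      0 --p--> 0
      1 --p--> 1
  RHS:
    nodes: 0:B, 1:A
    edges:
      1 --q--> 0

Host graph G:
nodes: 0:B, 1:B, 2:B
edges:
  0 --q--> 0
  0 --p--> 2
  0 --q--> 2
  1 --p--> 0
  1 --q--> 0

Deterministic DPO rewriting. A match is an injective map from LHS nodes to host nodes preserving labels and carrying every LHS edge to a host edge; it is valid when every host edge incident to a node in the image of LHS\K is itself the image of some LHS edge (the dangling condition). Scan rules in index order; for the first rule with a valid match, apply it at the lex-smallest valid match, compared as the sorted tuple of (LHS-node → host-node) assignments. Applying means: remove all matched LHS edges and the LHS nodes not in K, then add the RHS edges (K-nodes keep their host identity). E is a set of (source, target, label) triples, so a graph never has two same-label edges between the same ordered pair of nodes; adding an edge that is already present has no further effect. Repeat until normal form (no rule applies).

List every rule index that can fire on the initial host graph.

Answer: [R1]

Derivation:
R0: no valid match — LHS pattern not found
R1: 2 valid matches — {0↦0, 1↦1, 2↦2}, {0↦2, 1↦0, 2↦1}
R2: no valid match — LHS pattern not found
R3: no valid match — LHS pattern not found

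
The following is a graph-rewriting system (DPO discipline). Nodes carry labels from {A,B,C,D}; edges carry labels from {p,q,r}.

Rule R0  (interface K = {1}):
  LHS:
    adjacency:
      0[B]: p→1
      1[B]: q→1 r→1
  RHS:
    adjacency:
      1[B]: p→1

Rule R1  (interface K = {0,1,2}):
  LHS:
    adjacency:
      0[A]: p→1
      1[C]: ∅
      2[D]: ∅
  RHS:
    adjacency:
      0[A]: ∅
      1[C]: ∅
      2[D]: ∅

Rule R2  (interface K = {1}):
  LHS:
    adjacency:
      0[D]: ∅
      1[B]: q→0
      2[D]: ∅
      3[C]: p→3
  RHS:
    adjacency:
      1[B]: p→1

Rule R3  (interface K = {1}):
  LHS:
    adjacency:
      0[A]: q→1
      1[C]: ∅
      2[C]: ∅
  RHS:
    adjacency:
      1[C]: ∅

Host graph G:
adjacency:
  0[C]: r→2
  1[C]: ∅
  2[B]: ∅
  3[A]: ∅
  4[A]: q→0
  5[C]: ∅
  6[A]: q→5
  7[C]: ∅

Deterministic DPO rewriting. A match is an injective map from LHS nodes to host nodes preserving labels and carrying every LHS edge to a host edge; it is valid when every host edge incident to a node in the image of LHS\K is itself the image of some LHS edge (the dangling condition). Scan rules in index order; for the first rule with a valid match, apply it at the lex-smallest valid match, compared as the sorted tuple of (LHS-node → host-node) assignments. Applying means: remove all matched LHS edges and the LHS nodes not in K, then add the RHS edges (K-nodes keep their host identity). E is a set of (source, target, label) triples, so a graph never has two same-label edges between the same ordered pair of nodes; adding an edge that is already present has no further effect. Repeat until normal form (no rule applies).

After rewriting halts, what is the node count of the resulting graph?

start.  V:8 E:3  edges: 0-r->2 4-q->0 6-q->5
1. fire R3 via {0↦4, 1↦0, 2↦1}  →  V:6 E:2  edges: 0-r->2 6-q->5
2. fire R3 via {0↦6, 1↦5, 2↦7}  →  V:4 E:1  edges: 0-r->2
final graph: no rule applies after step 2
NF nodes: {0:C, 2:B, 3:A, 5:C}

Answer: 4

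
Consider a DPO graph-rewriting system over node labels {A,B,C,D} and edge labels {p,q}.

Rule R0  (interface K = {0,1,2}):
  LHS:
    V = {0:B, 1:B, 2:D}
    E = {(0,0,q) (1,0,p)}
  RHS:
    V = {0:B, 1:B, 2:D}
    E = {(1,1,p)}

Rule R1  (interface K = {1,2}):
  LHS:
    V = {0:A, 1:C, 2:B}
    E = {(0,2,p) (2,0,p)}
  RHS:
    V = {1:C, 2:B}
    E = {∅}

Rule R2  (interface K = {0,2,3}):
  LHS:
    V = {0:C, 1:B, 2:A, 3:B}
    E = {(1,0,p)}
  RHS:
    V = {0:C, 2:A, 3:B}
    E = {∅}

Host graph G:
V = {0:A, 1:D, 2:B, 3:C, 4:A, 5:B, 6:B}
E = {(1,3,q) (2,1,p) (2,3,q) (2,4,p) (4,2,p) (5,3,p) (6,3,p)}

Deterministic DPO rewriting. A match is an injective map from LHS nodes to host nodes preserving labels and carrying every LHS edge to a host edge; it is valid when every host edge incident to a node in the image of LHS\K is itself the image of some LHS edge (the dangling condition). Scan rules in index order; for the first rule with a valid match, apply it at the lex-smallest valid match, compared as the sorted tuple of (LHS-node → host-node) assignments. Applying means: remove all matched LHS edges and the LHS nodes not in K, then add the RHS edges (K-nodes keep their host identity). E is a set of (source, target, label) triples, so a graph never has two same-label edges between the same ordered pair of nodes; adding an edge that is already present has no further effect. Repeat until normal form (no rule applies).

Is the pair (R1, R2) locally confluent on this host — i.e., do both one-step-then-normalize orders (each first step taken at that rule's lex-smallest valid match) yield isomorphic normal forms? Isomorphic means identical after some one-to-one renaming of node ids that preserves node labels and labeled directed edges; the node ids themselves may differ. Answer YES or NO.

Answer: YES

Derivation:
branch R1-first: apply at {0↦4, 1↦3, 2↦2} → |E|=5, then 2 more step(s) → NF |V|=4 |E|=3 V={0:A, 1:D, 2:B, 3:C} E=1-q->3 2-p->1 2-q->3
branch R2-first: apply at {0↦3, 1↦5, 2↦0, 3↦2} → |E|=6, then 2 more step(s) → NF |V|=4 |E|=3 V={0:A, 1:D, 2:B, 3:C} E=1-q->3 2-p->1 2-q->3
graphs isomorphic (equal up to label-preserving node renaming)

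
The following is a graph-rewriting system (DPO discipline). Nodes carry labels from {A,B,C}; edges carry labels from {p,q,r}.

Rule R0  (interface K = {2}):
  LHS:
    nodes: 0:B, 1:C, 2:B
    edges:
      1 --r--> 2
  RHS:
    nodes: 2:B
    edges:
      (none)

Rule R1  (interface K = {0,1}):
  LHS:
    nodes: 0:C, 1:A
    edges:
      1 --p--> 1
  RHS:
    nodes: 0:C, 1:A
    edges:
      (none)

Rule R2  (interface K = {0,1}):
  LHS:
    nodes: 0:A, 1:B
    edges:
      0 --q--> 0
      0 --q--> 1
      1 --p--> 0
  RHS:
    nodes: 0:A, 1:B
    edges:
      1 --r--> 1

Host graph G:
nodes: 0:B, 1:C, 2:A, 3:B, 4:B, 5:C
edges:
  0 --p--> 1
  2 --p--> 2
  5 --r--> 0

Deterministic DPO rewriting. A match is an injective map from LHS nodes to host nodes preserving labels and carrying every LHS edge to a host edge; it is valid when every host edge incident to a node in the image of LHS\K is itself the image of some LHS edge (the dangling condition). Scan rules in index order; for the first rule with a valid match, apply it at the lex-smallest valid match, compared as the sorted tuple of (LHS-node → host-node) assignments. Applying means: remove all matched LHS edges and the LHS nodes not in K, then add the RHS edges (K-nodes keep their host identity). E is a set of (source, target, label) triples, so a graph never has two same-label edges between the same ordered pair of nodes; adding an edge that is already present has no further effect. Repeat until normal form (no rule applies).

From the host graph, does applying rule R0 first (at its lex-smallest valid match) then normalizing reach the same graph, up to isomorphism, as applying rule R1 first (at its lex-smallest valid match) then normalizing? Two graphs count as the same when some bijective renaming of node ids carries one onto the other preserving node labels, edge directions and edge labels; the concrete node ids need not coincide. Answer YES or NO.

branch R0-first: apply at {0↦3, 1↦5, 2↦0} → |E|=2, then 1 more step(s) → NF |V|=4 |E|=1 V={0:B, 1:C, 2:A, 4:B} E=0-p->1
branch R1-first: apply at {0↦1, 1↦2} → |E|=2, then 1 more step(s) → NF |V|=4 |E|=1 V={0:B, 1:C, 2:A, 4:B} E=0-p->1
graphs isomorphic (equal up to label-preserving node renaming)

Answer: YES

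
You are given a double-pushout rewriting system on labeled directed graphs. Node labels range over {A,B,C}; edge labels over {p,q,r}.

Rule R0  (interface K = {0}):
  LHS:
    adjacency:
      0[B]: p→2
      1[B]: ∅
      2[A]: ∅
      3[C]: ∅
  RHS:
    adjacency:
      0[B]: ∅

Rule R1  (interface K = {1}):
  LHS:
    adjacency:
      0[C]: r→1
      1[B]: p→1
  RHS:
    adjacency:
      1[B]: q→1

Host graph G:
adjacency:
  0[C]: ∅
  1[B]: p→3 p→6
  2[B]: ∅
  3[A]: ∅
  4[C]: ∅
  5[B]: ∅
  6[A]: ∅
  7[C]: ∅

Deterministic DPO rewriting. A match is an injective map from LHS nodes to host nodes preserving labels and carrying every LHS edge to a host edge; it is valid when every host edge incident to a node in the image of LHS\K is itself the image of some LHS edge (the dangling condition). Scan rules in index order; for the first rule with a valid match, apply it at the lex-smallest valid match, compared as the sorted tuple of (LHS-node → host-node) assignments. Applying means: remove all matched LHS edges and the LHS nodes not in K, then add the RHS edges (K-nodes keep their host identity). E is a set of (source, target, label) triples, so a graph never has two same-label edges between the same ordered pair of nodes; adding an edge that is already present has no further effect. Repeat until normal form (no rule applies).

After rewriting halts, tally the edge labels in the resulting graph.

[0] host  ⇒  8 nodes, 2 edges  {1-p->3 1-p->6}
[1] R0 @ {0↦1, 1↦2, 2↦3, 3↦0}  ⇒  5 nodes, 1 edges  {1-p->6}
[2] R0 @ {0↦1, 1↦5, 2↦6, 3↦4}  ⇒  2 nodes, 0 edges  {∅}
halt: no rule applies after step 2
NF edges: []

Answer: (no edges)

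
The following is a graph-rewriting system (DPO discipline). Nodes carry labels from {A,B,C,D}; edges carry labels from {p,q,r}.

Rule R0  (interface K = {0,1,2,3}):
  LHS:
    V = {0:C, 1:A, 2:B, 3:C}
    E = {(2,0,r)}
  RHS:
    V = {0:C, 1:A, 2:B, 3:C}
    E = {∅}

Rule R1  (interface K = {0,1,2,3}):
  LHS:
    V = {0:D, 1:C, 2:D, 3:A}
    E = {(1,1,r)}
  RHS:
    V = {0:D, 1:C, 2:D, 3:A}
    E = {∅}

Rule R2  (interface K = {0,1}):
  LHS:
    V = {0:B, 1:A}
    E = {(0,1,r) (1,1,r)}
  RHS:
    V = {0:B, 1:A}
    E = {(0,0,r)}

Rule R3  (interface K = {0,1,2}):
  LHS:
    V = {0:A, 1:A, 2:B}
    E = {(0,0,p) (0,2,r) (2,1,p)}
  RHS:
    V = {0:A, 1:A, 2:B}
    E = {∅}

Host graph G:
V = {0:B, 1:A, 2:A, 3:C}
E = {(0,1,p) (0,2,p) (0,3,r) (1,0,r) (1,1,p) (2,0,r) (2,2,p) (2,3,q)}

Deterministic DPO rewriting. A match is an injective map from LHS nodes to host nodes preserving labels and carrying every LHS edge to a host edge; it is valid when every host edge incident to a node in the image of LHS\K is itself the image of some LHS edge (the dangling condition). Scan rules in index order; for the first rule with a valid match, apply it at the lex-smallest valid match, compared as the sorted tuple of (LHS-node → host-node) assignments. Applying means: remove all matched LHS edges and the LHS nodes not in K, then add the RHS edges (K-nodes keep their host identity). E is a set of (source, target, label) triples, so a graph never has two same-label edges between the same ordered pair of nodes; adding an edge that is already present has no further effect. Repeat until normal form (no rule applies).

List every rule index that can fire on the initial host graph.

Answer: [R3]

Steps:
R0: no valid match — LHS pattern not found
R1: no valid match — LHS pattern not found
R2: no valid match — LHS pattern not found
R3: 2 valid matches — {0↦1, 1↦2, 2↦0}, {0↦2, 1↦1, 2↦0}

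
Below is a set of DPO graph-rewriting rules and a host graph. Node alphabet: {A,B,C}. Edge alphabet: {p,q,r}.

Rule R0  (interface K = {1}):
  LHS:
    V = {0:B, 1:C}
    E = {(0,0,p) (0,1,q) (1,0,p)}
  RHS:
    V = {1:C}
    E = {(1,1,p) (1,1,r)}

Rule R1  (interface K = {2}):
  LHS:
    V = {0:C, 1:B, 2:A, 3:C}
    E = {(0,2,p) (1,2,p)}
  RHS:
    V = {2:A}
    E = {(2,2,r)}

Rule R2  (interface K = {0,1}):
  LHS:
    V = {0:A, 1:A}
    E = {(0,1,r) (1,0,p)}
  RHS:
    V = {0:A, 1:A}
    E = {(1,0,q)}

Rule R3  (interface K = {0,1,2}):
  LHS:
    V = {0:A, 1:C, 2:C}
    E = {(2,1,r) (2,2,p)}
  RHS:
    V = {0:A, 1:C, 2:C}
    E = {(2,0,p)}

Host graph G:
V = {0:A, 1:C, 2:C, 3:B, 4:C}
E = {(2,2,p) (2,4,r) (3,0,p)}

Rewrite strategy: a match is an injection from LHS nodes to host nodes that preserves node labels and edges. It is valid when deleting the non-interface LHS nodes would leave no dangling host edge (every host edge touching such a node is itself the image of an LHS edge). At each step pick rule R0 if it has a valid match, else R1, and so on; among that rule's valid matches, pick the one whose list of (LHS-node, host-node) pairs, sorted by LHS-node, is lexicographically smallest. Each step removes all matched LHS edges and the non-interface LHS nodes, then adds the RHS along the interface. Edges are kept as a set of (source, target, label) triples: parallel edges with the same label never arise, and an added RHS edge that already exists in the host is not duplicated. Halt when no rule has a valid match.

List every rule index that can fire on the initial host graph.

R0: no valid match — LHS pattern not found
R1: no valid match — LHS pattern not found
R2: no valid match — LHS pattern not found
R3: 1 valid match — {0↦0, 1↦4, 2↦2}

Answer: [R3]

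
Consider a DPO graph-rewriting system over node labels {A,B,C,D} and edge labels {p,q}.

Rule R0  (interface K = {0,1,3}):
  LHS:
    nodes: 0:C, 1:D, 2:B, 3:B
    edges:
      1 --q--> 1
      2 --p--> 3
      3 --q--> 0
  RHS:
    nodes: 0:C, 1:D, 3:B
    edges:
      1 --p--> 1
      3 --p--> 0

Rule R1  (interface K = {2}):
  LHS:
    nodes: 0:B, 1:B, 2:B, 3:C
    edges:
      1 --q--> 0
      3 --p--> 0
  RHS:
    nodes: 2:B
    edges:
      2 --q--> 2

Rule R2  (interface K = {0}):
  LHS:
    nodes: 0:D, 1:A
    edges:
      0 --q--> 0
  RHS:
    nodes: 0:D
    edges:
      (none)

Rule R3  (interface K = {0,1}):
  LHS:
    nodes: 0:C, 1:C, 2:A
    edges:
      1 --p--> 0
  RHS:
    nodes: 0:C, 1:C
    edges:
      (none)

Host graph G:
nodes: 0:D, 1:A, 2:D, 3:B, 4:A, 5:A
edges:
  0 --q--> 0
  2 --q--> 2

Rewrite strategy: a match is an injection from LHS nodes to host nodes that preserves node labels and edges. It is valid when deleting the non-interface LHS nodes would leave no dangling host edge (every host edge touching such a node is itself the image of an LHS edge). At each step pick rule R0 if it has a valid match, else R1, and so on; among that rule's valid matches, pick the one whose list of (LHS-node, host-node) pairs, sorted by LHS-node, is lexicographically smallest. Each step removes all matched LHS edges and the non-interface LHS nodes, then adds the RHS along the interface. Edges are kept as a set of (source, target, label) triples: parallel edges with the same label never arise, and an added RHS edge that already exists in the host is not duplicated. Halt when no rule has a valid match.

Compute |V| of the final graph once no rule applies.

[0] host  ⇒  6 nodes, 2 edges  {0-q->0 2-q->2}
[1] R2 @ {0↦0, 1↦1}  ⇒  5 nodes, 1 edges  {2-q->2}
[2] R2 @ {0↦2, 1↦4}  ⇒  4 nodes, 0 edges  {∅}
final graph: no rule applies after step 2
NF nodes: {0:D, 2:D, 3:B, 5:A}

Answer: 4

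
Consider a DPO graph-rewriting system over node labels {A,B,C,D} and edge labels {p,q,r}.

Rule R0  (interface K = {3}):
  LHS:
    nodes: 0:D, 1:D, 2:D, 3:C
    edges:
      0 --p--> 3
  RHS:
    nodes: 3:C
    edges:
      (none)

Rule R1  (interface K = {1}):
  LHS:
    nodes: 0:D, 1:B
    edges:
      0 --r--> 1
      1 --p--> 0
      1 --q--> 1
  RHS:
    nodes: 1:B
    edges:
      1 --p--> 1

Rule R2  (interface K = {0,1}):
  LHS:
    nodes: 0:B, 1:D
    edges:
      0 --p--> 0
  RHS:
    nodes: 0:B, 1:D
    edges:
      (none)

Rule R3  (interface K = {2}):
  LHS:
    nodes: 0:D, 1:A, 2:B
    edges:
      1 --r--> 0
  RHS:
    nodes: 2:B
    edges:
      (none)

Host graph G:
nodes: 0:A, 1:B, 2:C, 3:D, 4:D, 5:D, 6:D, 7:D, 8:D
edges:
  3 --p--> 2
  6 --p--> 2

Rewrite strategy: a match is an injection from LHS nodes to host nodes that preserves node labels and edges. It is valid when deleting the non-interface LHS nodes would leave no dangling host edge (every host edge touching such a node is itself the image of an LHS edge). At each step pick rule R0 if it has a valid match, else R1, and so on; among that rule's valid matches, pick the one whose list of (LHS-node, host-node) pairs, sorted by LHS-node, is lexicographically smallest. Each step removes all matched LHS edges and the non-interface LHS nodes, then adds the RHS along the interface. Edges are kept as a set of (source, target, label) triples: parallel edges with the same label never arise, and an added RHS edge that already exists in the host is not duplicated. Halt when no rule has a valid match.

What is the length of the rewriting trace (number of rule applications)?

Answer: 2

Rewrite trace:
[0] host  ⇒  9 nodes, 2 edges  {3-p->2 6-p->2}
[1] R0 @ {0↦3, 1↦4, 2↦5, 3↦2}  ⇒  6 nodes, 1 edges  {6-p->2}
[2] R0 @ {0↦6, 1↦7, 2↦8, 3↦2}  ⇒  3 nodes, 0 edges  {∅}
final graph: no rule applies after step 2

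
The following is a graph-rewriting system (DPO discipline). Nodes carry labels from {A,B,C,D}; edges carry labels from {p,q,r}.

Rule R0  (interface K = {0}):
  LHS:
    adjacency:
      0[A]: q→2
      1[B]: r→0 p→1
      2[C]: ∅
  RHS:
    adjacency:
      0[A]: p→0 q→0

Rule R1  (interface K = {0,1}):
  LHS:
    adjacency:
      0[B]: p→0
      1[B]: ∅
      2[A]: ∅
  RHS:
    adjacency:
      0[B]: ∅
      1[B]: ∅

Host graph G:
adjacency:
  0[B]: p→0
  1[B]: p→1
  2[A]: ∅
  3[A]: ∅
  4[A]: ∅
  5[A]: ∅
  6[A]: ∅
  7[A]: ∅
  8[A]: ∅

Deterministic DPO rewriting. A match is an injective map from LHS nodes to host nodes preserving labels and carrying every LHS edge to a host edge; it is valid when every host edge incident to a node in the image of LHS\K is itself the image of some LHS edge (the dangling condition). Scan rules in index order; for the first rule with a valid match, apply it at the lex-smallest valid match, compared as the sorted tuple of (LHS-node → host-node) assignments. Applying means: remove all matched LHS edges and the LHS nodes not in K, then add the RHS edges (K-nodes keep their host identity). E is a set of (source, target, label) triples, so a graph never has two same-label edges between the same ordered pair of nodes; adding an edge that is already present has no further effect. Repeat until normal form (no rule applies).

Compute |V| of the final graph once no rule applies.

[0] host  ⇒  9 nodes, 2 edges  {0-p->0 1-p->1}
[1] R1 @ {0↦0, 1↦1, 2↦2}  ⇒  8 nodes, 1 edges  {1-p->1}
[2] R1 @ {0↦1, 1↦0, 2↦3}  ⇒  7 nodes, 0 edges  {∅}
normal form: no rule applies after step 2
NF nodes: {0:B, 1:B, 4:A, 5:A, 6:A, 7:A, 8:A}

Answer: 7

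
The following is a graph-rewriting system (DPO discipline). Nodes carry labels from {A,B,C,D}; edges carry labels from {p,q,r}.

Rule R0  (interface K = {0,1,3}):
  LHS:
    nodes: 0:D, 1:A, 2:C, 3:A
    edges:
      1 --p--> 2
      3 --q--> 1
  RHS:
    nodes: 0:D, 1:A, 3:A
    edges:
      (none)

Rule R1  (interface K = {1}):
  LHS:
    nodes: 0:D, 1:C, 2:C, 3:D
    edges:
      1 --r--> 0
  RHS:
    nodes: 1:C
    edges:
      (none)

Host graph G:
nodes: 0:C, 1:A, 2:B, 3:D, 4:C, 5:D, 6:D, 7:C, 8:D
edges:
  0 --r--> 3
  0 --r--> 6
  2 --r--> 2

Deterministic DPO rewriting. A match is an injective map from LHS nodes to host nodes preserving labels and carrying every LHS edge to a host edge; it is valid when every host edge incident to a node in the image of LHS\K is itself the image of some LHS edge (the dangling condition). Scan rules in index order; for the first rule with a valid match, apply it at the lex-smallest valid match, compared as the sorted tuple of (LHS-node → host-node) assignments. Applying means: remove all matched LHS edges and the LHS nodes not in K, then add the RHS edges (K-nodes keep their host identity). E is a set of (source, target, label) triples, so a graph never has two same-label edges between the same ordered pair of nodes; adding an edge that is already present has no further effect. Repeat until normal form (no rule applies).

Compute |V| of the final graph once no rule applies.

start.  V:9 E:3  edges: 0-r->3 0-r->6 2-r->2
1. fire R1 via {0↦3, 1↦0, 2↦4, 3↦5}  →  V:6 E:2  edges: 0-r->6 2-r->2
2. fire R1 via {0↦6, 1↦0, 2↦7, 3↦8}  →  V:3 E:1  edges: 2-r->2
final graph: no rule applies after step 2
NF nodes: {0:C, 1:A, 2:B}

Answer: 3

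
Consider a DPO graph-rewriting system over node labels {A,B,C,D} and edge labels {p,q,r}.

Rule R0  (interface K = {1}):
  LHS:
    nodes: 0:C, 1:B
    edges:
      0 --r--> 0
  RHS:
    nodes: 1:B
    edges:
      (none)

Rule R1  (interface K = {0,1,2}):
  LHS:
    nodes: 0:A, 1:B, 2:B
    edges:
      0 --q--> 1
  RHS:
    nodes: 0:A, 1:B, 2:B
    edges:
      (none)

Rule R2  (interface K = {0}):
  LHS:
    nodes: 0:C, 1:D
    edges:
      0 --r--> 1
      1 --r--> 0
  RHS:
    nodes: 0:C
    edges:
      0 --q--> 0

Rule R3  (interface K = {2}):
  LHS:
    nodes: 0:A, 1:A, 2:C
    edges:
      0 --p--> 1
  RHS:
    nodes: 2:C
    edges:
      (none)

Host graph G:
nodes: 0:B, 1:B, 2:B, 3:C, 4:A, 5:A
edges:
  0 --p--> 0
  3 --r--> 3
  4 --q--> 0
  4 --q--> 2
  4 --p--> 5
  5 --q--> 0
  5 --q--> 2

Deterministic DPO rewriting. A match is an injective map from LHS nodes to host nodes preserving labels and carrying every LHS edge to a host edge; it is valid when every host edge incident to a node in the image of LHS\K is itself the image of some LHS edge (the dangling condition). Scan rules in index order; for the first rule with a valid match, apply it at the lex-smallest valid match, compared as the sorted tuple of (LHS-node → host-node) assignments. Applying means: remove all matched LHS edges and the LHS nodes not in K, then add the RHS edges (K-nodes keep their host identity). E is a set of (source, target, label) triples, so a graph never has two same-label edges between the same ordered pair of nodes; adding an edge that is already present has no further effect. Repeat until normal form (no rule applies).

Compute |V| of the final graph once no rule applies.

start.  V:6 E:7  edges: 0-p->0 3-r->3 4-q->0 4-q->2 4-p->5 5-q->0 5-q->2
1. fire R0 via {0↦3, 1↦0}  →  V:5 E:6  edges: 0-p->0 4-q->0 4-q->2 4-p->5 5-q->0 5-q->2
2. fire R1 via {0↦4, 1↦0, 2↦1}  →  V:5 E:5  edges: 0-p->0 4-q->2 4-p->5 5-q->0 5-q->2
3. fire R1 via {0↦4, 1↦2, 2↦0}  →  V:5 E:4  edges: 0-p->0 4-p->5 5-q->0 5-q->2
4. fire R1 via {0↦5, 1↦0, 2↦1}  →  V:5 E:3  edges: 0-p->0 4-p->5 5-q->2
5. fire R1 via {0↦5, 1↦2, 2↦0}  →  V:5 E:2  edges: 0-p->0 4-p->5
final graph: no rule applies after step 5
NF nodes: {0:B, 1:B, 2:B, 4:A, 5:A}

Answer: 5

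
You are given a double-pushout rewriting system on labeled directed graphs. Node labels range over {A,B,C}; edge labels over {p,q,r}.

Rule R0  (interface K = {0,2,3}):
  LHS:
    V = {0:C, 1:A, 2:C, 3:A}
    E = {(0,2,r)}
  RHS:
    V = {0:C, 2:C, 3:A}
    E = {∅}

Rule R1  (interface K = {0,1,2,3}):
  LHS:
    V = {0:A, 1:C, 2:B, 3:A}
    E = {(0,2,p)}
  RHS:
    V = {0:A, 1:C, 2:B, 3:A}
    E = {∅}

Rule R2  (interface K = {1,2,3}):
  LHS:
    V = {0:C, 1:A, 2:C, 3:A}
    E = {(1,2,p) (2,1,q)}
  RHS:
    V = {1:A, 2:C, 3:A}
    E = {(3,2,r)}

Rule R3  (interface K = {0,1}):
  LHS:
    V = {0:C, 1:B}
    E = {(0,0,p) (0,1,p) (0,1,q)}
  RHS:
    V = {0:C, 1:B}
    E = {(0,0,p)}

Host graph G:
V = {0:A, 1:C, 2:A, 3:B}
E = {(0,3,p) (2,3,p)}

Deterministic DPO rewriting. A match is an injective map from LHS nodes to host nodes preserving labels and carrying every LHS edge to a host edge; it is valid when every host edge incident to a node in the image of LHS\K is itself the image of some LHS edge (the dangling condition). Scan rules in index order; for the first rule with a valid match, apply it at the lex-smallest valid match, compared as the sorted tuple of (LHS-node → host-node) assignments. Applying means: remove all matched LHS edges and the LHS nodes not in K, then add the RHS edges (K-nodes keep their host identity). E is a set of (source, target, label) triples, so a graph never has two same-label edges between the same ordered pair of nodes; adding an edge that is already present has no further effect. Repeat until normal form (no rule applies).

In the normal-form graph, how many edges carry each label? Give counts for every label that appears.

Answer: (no edges)

Steps:
start.  V:4 E:2  edges: 0-p->3 2-p->3
1. fire R1 via {0↦0, 1↦1, 2↦3, 3↦2}  →  V:4 E:1  edges: 2-p->3
2. fire R1 via {0↦2, 1↦1, 2↦3, 3↦0}  →  V:4 E:0  edges: ∅
normal form: no rule applies after step 2
NF edges: []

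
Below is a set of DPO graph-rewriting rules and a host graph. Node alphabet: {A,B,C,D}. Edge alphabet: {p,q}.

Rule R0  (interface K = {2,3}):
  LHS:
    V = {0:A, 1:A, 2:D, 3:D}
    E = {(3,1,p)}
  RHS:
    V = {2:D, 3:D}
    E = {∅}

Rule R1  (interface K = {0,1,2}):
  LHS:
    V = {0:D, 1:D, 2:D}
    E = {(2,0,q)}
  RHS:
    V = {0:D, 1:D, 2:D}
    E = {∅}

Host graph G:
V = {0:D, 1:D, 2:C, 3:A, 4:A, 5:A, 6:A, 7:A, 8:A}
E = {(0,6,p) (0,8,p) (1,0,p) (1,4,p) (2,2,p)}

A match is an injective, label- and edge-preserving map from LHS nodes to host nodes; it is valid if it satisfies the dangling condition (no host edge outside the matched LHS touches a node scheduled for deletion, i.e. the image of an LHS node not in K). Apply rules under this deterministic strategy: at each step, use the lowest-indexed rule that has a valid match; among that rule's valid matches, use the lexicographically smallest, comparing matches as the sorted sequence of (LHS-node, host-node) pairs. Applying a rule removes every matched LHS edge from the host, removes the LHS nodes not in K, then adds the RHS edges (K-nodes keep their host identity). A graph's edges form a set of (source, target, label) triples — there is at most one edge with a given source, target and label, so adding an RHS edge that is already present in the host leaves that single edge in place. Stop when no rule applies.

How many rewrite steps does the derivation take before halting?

Answer: 3

Steps:
initial: |V|=9 |E|=5  E = 0-p->6 0-p->8 1-p->0 1-p->4 2-p->2
step 1: apply R0 at {0↦3, 1↦4, 2↦0, 3↦1}  → |V|=7 |E|=4  E = 0-p->6 0-p->8 1-p->0 2-p->2
step 2: apply R0 at {0↦5, 1↦6, 2↦1, 3↦0}  → |V|=5 |E|=3  E = 0-p->8 1-p->0 2-p->2
step 3: apply R0 at {0↦7, 1↦8, 2↦1, 3↦0}  → |V|=3 |E|=2  E = 1-p->0 2-p->2
halt: no rule applies after step 3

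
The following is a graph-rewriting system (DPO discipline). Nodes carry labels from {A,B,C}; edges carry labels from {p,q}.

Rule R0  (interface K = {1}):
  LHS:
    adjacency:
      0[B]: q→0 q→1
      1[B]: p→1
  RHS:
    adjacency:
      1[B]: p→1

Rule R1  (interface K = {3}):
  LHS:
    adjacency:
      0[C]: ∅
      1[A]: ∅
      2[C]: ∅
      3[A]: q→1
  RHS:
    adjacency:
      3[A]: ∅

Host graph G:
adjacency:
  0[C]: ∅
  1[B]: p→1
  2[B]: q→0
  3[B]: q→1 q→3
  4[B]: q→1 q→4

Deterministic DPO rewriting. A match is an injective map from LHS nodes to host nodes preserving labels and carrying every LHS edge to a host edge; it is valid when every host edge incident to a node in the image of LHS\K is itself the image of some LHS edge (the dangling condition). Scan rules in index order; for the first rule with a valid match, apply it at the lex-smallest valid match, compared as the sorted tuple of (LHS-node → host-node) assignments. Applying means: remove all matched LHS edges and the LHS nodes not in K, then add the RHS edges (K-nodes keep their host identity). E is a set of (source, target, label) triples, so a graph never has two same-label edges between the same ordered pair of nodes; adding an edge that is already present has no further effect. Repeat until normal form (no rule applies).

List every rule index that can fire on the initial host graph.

R0: 2 valid matches — {0↦3, 1↦1}, {0↦4, 1↦1}
R1: no valid match — LHS pattern not found

Answer: [R0]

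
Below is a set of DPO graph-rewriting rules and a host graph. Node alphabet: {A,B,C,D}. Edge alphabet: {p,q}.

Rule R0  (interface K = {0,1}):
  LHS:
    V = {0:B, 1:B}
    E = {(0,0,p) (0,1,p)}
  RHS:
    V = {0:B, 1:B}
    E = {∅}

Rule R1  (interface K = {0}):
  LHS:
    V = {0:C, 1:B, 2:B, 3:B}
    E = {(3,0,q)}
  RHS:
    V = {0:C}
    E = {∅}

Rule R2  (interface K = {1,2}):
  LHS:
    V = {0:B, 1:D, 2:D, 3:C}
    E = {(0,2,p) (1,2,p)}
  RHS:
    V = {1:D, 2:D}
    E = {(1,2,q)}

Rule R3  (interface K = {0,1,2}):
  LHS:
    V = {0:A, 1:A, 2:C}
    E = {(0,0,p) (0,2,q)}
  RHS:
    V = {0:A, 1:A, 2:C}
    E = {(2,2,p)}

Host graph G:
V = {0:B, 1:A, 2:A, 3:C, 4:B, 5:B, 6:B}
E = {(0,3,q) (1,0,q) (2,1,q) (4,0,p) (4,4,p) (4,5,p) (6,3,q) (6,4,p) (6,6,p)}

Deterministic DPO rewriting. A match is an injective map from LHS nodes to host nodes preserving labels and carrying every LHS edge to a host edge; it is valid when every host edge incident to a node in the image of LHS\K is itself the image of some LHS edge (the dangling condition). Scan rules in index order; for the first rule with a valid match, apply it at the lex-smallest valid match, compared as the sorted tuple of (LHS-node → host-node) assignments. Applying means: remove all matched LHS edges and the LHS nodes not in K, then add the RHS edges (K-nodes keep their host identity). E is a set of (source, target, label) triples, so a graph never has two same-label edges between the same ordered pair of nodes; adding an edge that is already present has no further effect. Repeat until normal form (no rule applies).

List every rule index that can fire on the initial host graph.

Answer: [R0]

Steps:
R0: 3 valid matches — {0↦4, 1↦0}, {0↦4, 1↦5}, {0↦6, 1↦4}
R1: no valid match — 12 raw matches, all fail dangling condition
R2: no valid match — LHS pattern not found
R3: no valid match — LHS pattern not found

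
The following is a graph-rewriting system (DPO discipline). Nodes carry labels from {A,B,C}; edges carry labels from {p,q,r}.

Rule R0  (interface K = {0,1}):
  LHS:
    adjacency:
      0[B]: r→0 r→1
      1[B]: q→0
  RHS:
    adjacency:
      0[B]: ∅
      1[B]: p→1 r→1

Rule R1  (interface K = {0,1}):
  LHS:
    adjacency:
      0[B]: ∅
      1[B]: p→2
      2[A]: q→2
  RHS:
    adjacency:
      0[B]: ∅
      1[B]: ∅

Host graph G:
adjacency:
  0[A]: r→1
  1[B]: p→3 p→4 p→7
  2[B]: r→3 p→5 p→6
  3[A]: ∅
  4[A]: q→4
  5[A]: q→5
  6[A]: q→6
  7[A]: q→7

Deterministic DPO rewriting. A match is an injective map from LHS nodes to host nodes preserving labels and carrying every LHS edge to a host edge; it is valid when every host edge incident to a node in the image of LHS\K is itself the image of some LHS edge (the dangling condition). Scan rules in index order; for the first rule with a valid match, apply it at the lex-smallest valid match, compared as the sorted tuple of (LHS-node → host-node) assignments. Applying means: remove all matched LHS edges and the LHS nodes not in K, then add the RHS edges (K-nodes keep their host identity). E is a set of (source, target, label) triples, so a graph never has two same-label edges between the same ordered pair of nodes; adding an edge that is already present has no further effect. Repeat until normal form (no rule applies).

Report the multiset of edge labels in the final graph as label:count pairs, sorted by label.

initial: |V|=8 |E|=11  E = 0-r->1 1-p->3 1-p->4 1-p->7 2-r->3 2-p->5 2-p->6 4-q->4 5-q->5 6-q->6 7-q->7
step 1: apply R1 at {0↦1, 1↦2, 2↦5}  → |V|=7 |E|=9  E = 0-r->1 1-p->3 1-p->4 1-p->7 2-r->3 2-p->6 4-q->4 6-q->6 7-q->7
step 2: apply R1 at {0↦1, 1↦2, 2↦6}  → |V|=6 |E|=7  E = 0-r->1 1-p->3 1-p->4 1-p->7 2-r->3 4-q->4 7-q->7
step 3: apply R1 at {0↦2, 1↦1, 2↦4}  → |V|=5 |E|=5  E = 0-r->1 1-p->3 1-p->7 2-r->3 7-q->7
step 4: apply R1 at {0↦2, 1↦1, 2↦7}  → |V|=4 |E|=3  E = 0-r->1 1-p->3 2-r->3
normal form: no rule applies after step 4
NF edges: [(0, 1, 'r'), (1, 3, 'p'), (2, 3, 'r')]

Answer: p:1 r:2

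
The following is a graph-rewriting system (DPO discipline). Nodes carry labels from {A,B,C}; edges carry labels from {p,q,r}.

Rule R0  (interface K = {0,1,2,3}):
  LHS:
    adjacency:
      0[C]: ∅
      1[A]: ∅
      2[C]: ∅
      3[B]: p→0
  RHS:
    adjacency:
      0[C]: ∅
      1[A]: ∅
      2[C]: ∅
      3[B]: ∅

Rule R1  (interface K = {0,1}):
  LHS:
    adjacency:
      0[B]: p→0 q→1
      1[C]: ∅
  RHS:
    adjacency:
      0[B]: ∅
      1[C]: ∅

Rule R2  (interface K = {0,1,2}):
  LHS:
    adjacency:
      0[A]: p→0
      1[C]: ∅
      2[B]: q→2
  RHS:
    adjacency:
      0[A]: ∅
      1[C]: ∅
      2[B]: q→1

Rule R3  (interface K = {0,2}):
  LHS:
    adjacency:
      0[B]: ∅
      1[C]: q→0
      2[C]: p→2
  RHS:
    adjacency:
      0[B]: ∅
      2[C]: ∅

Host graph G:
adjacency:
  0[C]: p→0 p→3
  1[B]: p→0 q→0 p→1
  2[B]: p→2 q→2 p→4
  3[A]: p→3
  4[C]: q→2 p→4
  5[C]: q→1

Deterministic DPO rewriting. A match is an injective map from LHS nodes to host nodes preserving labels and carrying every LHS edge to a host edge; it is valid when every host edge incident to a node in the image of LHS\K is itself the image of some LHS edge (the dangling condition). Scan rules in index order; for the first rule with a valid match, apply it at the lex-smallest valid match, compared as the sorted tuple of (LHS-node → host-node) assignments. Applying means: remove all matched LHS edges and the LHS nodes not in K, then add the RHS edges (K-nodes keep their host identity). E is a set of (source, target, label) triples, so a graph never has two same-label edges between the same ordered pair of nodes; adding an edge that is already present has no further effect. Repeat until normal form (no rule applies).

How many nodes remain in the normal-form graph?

Answer: 5

Rewrite trace:
start.  V:6 E:12  edges: 0-p->0 0-p->3 1-p->0 1-q->0 1-p->1 2-p->2 2-q->2 2-p->4 3-p->3 4-q->2 4-p->4 5-q->1
1. fire R0 via {0↦0, 1↦3, 2↦4, 3↦1}  →  V:6 E:11  edges: 0-p->0 0-p->3 1-q->0 1-p->1 2-p->2 2-q->2 2-p->4 3-p->3 4-q->2 4-p->4 5-q->1
2. fire R0 via {0↦4, 1↦3, 2↦0, 3↦2}  →  V:6 E:10  edges: 0-p->0 0-p->3 1-q->0 1-p->1 2-p->2 2-q->2 3-p->3 4-q->2 4-p->4 5-q->1
3. fire R1 via {0↦1, 1↦0}  →  V:6 E:8  edges: 0-p->0 0-p->3 2-p->2 2-q->2 3-p->3 4-q->2 4-p->4 5-q->1
4. fire R2 via {0↦3, 1↦0, 2↦2}  →  V:6 E:7  edges: 0-p->0 0-p->3 2-q->0 2-p->2 4-q->2 4-p->4 5-q->1
5. fire R1 via {0↦2, 1↦0}  →  V:6 E:5  edges: 0-p->0 0-p->3 4-q->2 4-p->4 5-q->1
6. fire R3 via {0↦1, 1↦5, 2↦0}  →  V:5 E:3  edges: 0-p->3 4-q->2 4-p->4
halt: no rule applies after step 6
NF nodes: {0:C, 1:B, 2:B, 3:A, 4:C}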